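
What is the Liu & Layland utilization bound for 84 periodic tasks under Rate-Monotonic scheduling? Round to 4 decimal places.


Compute 2^(1/84) = 1.0082858917
Subtract 1: 1.0082858917 - 1 = 0.0082858917
Multiply by n: 84 * 0.0082858917 = 0.6960149028
Round to 4 dp: 0.6960

0.6960


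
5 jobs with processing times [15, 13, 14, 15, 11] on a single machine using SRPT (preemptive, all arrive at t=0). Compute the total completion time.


Since all jobs arrive at t=0, SRPT equals SPT ordering.
SPT order: [11, 13, 14, 15, 15]
Completion times:
  Job 1: p=11, C=11
  Job 2: p=13, C=24
  Job 3: p=14, C=38
  Job 4: p=15, C=53
  Job 5: p=15, C=68
Total completion time = 11 + 24 + 38 + 53 + 68 = 194

194


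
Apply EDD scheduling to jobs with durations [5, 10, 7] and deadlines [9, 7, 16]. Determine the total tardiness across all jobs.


Sort by due date (EDD order): [(10, 7), (5, 9), (7, 16)]
Compute completion times and tardiness:
  Job 1: p=10, d=7, C=10, tardiness=max(0,10-7)=3
  Job 2: p=5, d=9, C=15, tardiness=max(0,15-9)=6
  Job 3: p=7, d=16, C=22, tardiness=max(0,22-16)=6
Total tardiness = 15

15


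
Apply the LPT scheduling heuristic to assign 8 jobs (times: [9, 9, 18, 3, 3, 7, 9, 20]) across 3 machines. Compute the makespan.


Sort jobs in decreasing order (LPT): [20, 18, 9, 9, 9, 7, 3, 3]
Assign each job to the least loaded machine:
  Machine 1: jobs [20, 3, 3], load = 26
  Machine 2: jobs [18, 9], load = 27
  Machine 3: jobs [9, 9, 7], load = 25
Makespan = max load = 27

27


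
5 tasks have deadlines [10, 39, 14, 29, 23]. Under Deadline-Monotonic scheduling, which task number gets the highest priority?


Sort tasks by relative deadline (ascending):
  Task 1: deadline = 10
  Task 3: deadline = 14
  Task 5: deadline = 23
  Task 4: deadline = 29
  Task 2: deadline = 39
Priority order (highest first): [1, 3, 5, 4, 2]
Highest priority task = 1

1


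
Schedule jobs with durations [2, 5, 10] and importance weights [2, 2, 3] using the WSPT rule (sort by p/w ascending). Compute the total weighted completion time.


Compute p/w ratios and sort ascending (WSPT): [(2, 2), (5, 2), (10, 3)]
Compute weighted completion times:
  Job (p=2,w=2): C=2, w*C=2*2=4
  Job (p=5,w=2): C=7, w*C=2*7=14
  Job (p=10,w=3): C=17, w*C=3*17=51
Total weighted completion time = 69

69


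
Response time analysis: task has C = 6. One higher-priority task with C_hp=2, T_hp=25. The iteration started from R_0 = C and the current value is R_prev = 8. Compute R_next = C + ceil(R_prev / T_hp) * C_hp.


R_next = C + ceil(R_prev / T_hp) * C_hp
ceil(8 / 25) = ceil(0.32) = 1
Interference = 1 * 2 = 2
R_next = 6 + 2 = 8
R_next = R_prev, so the iteration has converged (response time = 8).

8


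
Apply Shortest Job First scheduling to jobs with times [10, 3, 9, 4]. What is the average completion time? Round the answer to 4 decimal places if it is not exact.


SJF order (ascending): [3, 4, 9, 10]
Completion times:
  Job 1: burst=3, C=3
  Job 2: burst=4, C=7
  Job 3: burst=9, C=16
  Job 4: burst=10, C=26
Average completion = 52/4 = 13.0

13.0


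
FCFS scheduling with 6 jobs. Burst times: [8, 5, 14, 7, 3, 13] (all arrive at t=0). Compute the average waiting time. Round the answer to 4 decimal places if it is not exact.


FCFS order (as given): [8, 5, 14, 7, 3, 13]
Waiting times:
  Job 1: wait = 0
  Job 2: wait = 8
  Job 3: wait = 13
  Job 4: wait = 27
  Job 5: wait = 34
  Job 6: wait = 37
Sum of waiting times = 119
Average waiting time = 119/6 = 19.8333

19.8333


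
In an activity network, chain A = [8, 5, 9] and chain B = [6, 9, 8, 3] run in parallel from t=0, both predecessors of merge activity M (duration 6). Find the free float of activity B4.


ES(B4) = sum of predecessors on chain B = 23
EF(B4) = ES + duration = 23 + 3 = 26
Successor of B4 is M. ES(M) = max(sum(A), sum(B)) = max(22, 26) = 26
Free float = ES(successor) - EF(current) = 26 - 26 = 0

0


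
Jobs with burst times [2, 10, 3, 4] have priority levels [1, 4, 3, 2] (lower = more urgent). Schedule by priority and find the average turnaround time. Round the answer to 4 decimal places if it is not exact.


Sort by priority (ascending = highest first):
Order: [(1, 2), (2, 4), (3, 3), (4, 10)]
Completion times:
  Priority 1, burst=2, C=2
  Priority 2, burst=4, C=6
  Priority 3, burst=3, C=9
  Priority 4, burst=10, C=19
Average turnaround = 36/4 = 9.0

9.0


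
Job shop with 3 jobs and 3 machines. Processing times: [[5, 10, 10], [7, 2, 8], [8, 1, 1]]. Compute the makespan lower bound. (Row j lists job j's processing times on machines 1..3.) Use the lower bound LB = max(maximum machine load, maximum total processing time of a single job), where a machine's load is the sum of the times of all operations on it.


Machine loads:
  Machine 1: 5 + 7 + 8 = 20
  Machine 2: 10 + 2 + 1 = 13
  Machine 3: 10 + 8 + 1 = 19
Max machine load = 20
Job totals:
  Job 1: 25
  Job 2: 17
  Job 3: 10
Max job total = 25
Lower bound = max(20, 25) = 25

25


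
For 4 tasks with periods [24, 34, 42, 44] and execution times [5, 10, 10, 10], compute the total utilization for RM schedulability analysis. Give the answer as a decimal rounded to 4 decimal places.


Compute individual utilizations (exact fractions):
  Task 1: C/T = 5/24 (approx. 0.2083)
  Task 2: C/T = 10/34 = 5/17 (approx. 0.2941)
  Task 3: C/T = 10/42 = 5/21 (approx. 0.2381)
  Task 4: C/T = 10/44 = 5/22 (approx. 0.2273)
Total utilization U = 5/24 + 5/17 + 5/21 + 5/22 = 10135/10472
Rounded to 4 decimal places: U = 0.9678
RM (Liu & Layland) bound for 4 tasks = 0.756828; compare with U = 10135/10472 (approx. 0.967819)
bound < U <= 1, so the RM sufficient condition is not met (inconclusive; an exact test such as response-time analysis is needed).

0.9678


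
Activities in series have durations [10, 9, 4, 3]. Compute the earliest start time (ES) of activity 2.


Activity 2 starts after activities 1 through 1 complete.
Predecessor durations: [10]
ES = 10 = 10

10


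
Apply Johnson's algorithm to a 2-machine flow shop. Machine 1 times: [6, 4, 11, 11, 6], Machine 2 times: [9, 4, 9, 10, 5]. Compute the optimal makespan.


Apply Johnson's rule:
  Group 1 (a <= b): [(2, 4, 4), (1, 6, 9)]
  Group 2 (a > b): [(4, 11, 10), (3, 11, 9), (5, 6, 5)]
Optimal job order: [2, 1, 4, 3, 5]
Schedule:
  Job 2: M1 done at 4, M2 done at 8
  Job 1: M1 done at 10, M2 done at 19
  Job 4: M1 done at 21, M2 done at 31
  Job 3: M1 done at 32, M2 done at 41
  Job 5: M1 done at 38, M2 done at 46
Makespan = 46

46


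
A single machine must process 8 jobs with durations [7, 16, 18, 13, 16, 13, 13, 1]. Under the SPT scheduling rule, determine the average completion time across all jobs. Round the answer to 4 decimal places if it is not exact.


Sort jobs by processing time (SPT order): [1, 7, 13, 13, 13, 16, 16, 18]
Compute completion times sequentially:
  Job 1: processing = 1, completes at 1
  Job 2: processing = 7, completes at 8
  Job 3: processing = 13, completes at 21
  Job 4: processing = 13, completes at 34
  Job 5: processing = 13, completes at 47
  Job 6: processing = 16, completes at 63
  Job 7: processing = 16, completes at 79
  Job 8: processing = 18, completes at 97
Sum of completion times = 350
Average completion time = 350/8 = 43.75

43.75


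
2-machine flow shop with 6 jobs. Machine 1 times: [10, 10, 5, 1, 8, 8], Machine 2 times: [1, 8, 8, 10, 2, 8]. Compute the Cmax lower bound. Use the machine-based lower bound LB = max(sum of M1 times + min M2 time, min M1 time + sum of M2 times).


LB1 = sum(M1 times) + min(M2 times) = 42 + 1 = 43
LB2 = min(M1 times) + sum(M2 times) = 1 + 37 = 38
Lower bound = max(LB1, LB2) = max(43, 38) = 43

43


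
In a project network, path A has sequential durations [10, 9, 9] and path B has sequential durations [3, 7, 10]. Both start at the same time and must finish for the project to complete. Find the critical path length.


Path A total = 10 + 9 + 9 = 28
Path B total = 3 + 7 + 10 = 20
Critical path = longest path = max(28, 20) = 28

28


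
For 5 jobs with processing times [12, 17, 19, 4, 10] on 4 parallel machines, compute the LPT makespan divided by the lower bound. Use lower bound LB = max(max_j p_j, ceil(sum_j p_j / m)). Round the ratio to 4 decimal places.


LPT order: [19, 17, 12, 10, 4]
Machine loads after assignment: [19, 17, 12, 14]
LPT makespan = 19
Lower bound = max(max_job, ceil(total/4)) = max(19, 16) = 19
Ratio = 19 / 19 = 1.0

1.0


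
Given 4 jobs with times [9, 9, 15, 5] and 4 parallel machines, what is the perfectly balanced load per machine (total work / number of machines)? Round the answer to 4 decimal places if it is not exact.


Total processing time = 9 + 9 + 15 + 5 = 38
Number of machines = 4
Ideal balanced load = 38 / 4 = 9.5

9.5


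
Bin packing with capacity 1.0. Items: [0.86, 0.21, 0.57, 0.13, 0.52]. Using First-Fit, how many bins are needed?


Place items sequentially using First-Fit:
  Item 0.86 -> new Bin 1
  Item 0.21 -> new Bin 2
  Item 0.57 -> Bin 2 (now 0.78)
  Item 0.13 -> Bin 1 (now 0.99)
  Item 0.52 -> new Bin 3
Total bins used = 3

3


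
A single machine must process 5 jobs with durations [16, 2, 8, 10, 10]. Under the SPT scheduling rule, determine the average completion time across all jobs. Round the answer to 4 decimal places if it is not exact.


Sort jobs by processing time (SPT order): [2, 8, 10, 10, 16]
Compute completion times sequentially:
  Job 1: processing = 2, completes at 2
  Job 2: processing = 8, completes at 10
  Job 3: processing = 10, completes at 20
  Job 4: processing = 10, completes at 30
  Job 5: processing = 16, completes at 46
Sum of completion times = 108
Average completion time = 108/5 = 21.6

21.6


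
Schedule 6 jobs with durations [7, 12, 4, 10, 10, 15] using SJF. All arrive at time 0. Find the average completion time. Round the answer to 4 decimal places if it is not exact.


SJF order (ascending): [4, 7, 10, 10, 12, 15]
Completion times:
  Job 1: burst=4, C=4
  Job 2: burst=7, C=11
  Job 3: burst=10, C=21
  Job 4: burst=10, C=31
  Job 5: burst=12, C=43
  Job 6: burst=15, C=58
Average completion = 168/6 = 28.0

28.0


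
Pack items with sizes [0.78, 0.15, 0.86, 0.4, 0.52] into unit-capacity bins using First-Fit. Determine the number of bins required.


Place items sequentially using First-Fit:
  Item 0.78 -> new Bin 1
  Item 0.15 -> Bin 1 (now 0.93)
  Item 0.86 -> new Bin 2
  Item 0.4 -> new Bin 3
  Item 0.52 -> Bin 3 (now 0.92)
Total bins used = 3

3


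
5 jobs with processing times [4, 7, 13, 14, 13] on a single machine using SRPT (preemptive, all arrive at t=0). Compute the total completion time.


Since all jobs arrive at t=0, SRPT equals SPT ordering.
SPT order: [4, 7, 13, 13, 14]
Completion times:
  Job 1: p=4, C=4
  Job 2: p=7, C=11
  Job 3: p=13, C=24
  Job 4: p=13, C=37
  Job 5: p=14, C=51
Total completion time = 4 + 11 + 24 + 37 + 51 = 127

127


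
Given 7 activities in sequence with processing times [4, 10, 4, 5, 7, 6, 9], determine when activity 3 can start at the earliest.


Activity 3 starts after activities 1 through 2 complete.
Predecessor durations: [4, 10]
ES = 4 + 10 = 14

14


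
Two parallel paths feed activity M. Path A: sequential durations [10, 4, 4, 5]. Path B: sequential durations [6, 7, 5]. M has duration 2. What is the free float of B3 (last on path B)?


ES(B3) = sum of predecessors on chain B = 13
EF(B3) = ES + duration = 13 + 5 = 18
Successor of B3 is M. ES(M) = max(sum(A), sum(B)) = max(23, 18) = 23
Free float = ES(successor) - EF(current) = 23 - 18 = 5

5


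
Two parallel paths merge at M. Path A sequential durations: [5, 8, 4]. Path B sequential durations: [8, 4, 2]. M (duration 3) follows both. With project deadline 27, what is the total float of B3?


Forward pass: ES(B3) = sum of predecessors on chain B = 12
EF = ES + duration = 12 + 2 = 14
Backward pass: LF(M) = deadline = 27; LS(M) = 27 - 3 = 24
LF(B3) = LS(M) - sum(successors on chain B) = 24 - 0 = 24
LS = LF - duration = 24 - 2 = 22
Total float = LS - ES = 22 - 12 = 10

10


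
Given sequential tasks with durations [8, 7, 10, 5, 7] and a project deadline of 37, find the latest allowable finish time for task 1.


LF(activity 1) = deadline - sum of successor durations
Successors: activities 2 through 5 with durations [7, 10, 5, 7]
Sum of successor durations = 29
LF = 37 - 29 = 8

8


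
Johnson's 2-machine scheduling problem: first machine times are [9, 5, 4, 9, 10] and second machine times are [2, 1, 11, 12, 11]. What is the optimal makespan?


Apply Johnson's rule:
  Group 1 (a <= b): [(3, 4, 11), (4, 9, 12), (5, 10, 11)]
  Group 2 (a > b): [(1, 9, 2), (2, 5, 1)]
Optimal job order: [3, 4, 5, 1, 2]
Schedule:
  Job 3: M1 done at 4, M2 done at 15
  Job 4: M1 done at 13, M2 done at 27
  Job 5: M1 done at 23, M2 done at 38
  Job 1: M1 done at 32, M2 done at 40
  Job 2: M1 done at 37, M2 done at 41
Makespan = 41

41


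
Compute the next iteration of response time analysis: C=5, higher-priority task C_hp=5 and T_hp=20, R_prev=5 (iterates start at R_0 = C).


R_next = C + ceil(R_prev / T_hp) * C_hp
ceil(5 / 20) = ceil(0.25) = 1
Interference = 1 * 5 = 5
R_next = 5 + 5 = 10

10


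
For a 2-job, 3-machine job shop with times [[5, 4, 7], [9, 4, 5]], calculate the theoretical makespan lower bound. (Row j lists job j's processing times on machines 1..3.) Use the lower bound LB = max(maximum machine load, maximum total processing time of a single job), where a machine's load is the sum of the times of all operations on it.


Machine loads:
  Machine 1: 5 + 9 = 14
  Machine 2: 4 + 4 = 8
  Machine 3: 7 + 5 = 12
Max machine load = 14
Job totals:
  Job 1: 16
  Job 2: 18
Max job total = 18
Lower bound = max(14, 18) = 18

18


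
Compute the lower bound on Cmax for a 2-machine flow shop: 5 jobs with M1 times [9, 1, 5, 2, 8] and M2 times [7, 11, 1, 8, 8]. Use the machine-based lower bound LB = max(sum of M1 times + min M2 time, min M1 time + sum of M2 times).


LB1 = sum(M1 times) + min(M2 times) = 25 + 1 = 26
LB2 = min(M1 times) + sum(M2 times) = 1 + 35 = 36
Lower bound = max(LB1, LB2) = max(26, 36) = 36

36


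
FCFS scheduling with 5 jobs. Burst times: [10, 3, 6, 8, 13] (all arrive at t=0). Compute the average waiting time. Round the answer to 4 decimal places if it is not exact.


FCFS order (as given): [10, 3, 6, 8, 13]
Waiting times:
  Job 1: wait = 0
  Job 2: wait = 10
  Job 3: wait = 13
  Job 4: wait = 19
  Job 5: wait = 27
Sum of waiting times = 69
Average waiting time = 69/5 = 13.8

13.8


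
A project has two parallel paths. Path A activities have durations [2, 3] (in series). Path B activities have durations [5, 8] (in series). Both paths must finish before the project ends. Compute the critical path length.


Path A total = 2 + 3 = 5
Path B total = 5 + 8 = 13
Critical path = longest path = max(5, 13) = 13

13


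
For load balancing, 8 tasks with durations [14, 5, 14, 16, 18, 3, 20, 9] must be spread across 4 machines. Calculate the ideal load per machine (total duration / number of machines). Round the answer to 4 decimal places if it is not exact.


Total processing time = 14 + 5 + 14 + 16 + 18 + 3 + 20 + 9 = 99
Number of machines = 4
Ideal balanced load = 99 / 4 = 24.75

24.75


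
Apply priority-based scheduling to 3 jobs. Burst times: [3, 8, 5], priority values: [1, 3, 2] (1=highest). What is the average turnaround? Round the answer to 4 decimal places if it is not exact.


Sort by priority (ascending = highest first):
Order: [(1, 3), (2, 5), (3, 8)]
Completion times:
  Priority 1, burst=3, C=3
  Priority 2, burst=5, C=8
  Priority 3, burst=8, C=16
Average turnaround = 27/3 = 9.0

9.0


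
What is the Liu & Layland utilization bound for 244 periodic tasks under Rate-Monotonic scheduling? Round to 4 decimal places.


Compute 2^(1/244) = 1.0028448059
Subtract 1: 1.0028448059 - 1 = 0.0028448059
Multiply by n: 244 * 0.0028448059 = 0.6941326396
Round to 4 dp: 0.6941

0.6941


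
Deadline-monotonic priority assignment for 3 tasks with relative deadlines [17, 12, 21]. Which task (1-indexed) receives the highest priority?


Sort tasks by relative deadline (ascending):
  Task 2: deadline = 12
  Task 1: deadline = 17
  Task 3: deadline = 21
Priority order (highest first): [2, 1, 3]
Highest priority task = 2

2


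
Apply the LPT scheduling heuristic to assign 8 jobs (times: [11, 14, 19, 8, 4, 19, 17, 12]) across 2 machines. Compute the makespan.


Sort jobs in decreasing order (LPT): [19, 19, 17, 14, 12, 11, 8, 4]
Assign each job to the least loaded machine:
  Machine 1: jobs [19, 17, 11, 4], load = 51
  Machine 2: jobs [19, 14, 12, 8], load = 53
Makespan = max load = 53

53


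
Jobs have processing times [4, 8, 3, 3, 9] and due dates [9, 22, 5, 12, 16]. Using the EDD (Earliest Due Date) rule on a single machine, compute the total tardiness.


Sort by due date (EDD order): [(3, 5), (4, 9), (3, 12), (9, 16), (8, 22)]
Compute completion times and tardiness:
  Job 1: p=3, d=5, C=3, tardiness=max(0,3-5)=0
  Job 2: p=4, d=9, C=7, tardiness=max(0,7-9)=0
  Job 3: p=3, d=12, C=10, tardiness=max(0,10-12)=0
  Job 4: p=9, d=16, C=19, tardiness=max(0,19-16)=3
  Job 5: p=8, d=22, C=27, tardiness=max(0,27-22)=5
Total tardiness = 8

8


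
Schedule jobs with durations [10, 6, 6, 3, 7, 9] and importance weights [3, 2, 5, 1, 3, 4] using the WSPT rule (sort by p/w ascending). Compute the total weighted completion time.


Compute p/w ratios and sort ascending (WSPT): [(6, 5), (9, 4), (7, 3), (6, 2), (3, 1), (10, 3)]
Compute weighted completion times:
  Job (p=6,w=5): C=6, w*C=5*6=30
  Job (p=9,w=4): C=15, w*C=4*15=60
  Job (p=7,w=3): C=22, w*C=3*22=66
  Job (p=6,w=2): C=28, w*C=2*28=56
  Job (p=3,w=1): C=31, w*C=1*31=31
  Job (p=10,w=3): C=41, w*C=3*41=123
Total weighted completion time = 366

366


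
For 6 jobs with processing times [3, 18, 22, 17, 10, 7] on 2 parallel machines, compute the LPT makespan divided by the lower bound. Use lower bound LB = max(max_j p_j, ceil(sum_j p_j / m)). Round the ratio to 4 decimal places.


LPT order: [22, 18, 17, 10, 7, 3]
Machine loads after assignment: [39, 38]
LPT makespan = 39
Lower bound = max(max_job, ceil(total/2)) = max(22, 39) = 39
Ratio = 39 / 39 = 1.0

1.0


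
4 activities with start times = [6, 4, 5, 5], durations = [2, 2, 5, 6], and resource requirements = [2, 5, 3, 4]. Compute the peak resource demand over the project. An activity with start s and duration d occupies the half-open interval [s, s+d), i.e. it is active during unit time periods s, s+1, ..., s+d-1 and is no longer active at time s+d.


Each activity i is active on [start_i, start_i + duration_i).
Compute total resource usage per time slot:
  t=0: active resources = [], total = 0
  t=1: active resources = [], total = 0
  t=2: active resources = [], total = 0
  t=3: active resources = [], total = 0
  t=4: active resources = [5], total = 5
  t=5: active resources = [5, 3, 4], total = 12
  t=6: active resources = [2, 3, 4], total = 9
  t=7: active resources = [2, 3, 4], total = 9
  t=8: active resources = [3, 4], total = 7
  t=9: active resources = [3, 4], total = 7
  t=10: active resources = [4], total = 4
Peak resource demand = 12

12


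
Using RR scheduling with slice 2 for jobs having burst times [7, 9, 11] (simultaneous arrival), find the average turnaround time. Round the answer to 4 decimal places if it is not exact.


Time quantum = 2
Execution trace:
  J1 runs 2 units, time = 2
  J2 runs 2 units, time = 4
  J3 runs 2 units, time = 6
  J1 runs 2 units, time = 8
  J2 runs 2 units, time = 10
  J3 runs 2 units, time = 12
  J1 runs 2 units, time = 14
  J2 runs 2 units, time = 16
  J3 runs 2 units, time = 18
  J1 runs 1 units, time = 19
  J2 runs 2 units, time = 21
  J3 runs 2 units, time = 23
  J2 runs 1 units, time = 24
  J3 runs 2 units, time = 26
  J3 runs 1 units, time = 27
Finish times: [19, 24, 27]
Average turnaround = 70/3 = 23.3333

23.3333


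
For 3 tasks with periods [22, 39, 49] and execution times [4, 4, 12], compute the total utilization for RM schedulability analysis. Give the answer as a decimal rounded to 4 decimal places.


Compute individual utilizations (exact fractions):
  Task 1: C/T = 4/22 = 2/11 (approx. 0.1818)
  Task 2: C/T = 4/39 (approx. 0.1026)
  Task 3: C/T = 12/49 (approx. 0.2449)
Total utilization U = 2/11 + 4/39 + 12/49 = 11126/21021
Rounded to 4 decimal places: U = 0.5293
RM (Liu & Layland) bound for 3 tasks = 0.779763; compare with U = 11126/21021 (approx. 0.529280)
U <= bound, so schedulable by RM sufficient condition.

0.5293


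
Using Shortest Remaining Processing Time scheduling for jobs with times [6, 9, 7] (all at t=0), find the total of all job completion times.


Since all jobs arrive at t=0, SRPT equals SPT ordering.
SPT order: [6, 7, 9]
Completion times:
  Job 1: p=6, C=6
  Job 2: p=7, C=13
  Job 3: p=9, C=22
Total completion time = 6 + 13 + 22 = 41

41


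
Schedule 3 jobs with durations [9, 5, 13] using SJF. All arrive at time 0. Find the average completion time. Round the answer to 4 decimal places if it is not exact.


SJF order (ascending): [5, 9, 13]
Completion times:
  Job 1: burst=5, C=5
  Job 2: burst=9, C=14
  Job 3: burst=13, C=27
Average completion = 46/3 = 15.3333

15.3333


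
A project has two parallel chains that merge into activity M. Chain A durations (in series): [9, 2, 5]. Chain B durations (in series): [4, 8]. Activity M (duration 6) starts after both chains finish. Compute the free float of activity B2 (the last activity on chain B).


ES(B2) = sum of predecessors on chain B = 4
EF(B2) = ES + duration = 4 + 8 = 12
Successor of B2 is M. ES(M) = max(sum(A), sum(B)) = max(16, 12) = 16
Free float = ES(successor) - EF(current) = 16 - 12 = 4

4


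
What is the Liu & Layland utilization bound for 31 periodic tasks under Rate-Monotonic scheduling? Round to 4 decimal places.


Compute 2^(1/31) = 1.0226114356
Subtract 1: 1.0226114356 - 1 = 0.0226114356
Multiply by n: 31 * 0.0226114356 = 0.7009545036
Round to 4 dp: 0.7010

0.7010


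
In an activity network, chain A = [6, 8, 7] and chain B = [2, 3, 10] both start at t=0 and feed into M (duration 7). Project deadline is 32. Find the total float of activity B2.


Forward pass: ES(B2) = sum of predecessors on chain B = 2
EF = ES + duration = 2 + 3 = 5
Backward pass: LF(M) = deadline = 32; LS(M) = 32 - 7 = 25
LF(B2) = LS(M) - sum(successors on chain B) = 25 - 10 = 15
LS = LF - duration = 15 - 3 = 12
Total float = LS - ES = 12 - 2 = 10

10


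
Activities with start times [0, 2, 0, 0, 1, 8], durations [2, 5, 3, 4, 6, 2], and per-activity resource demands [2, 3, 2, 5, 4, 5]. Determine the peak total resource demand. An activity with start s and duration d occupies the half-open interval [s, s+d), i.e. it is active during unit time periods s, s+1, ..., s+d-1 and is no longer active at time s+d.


Each activity i is active on [start_i, start_i + duration_i).
Compute total resource usage per time slot:
  t=0: active resources = [2, 2, 5], total = 9
  t=1: active resources = [2, 2, 5, 4], total = 13
  t=2: active resources = [3, 2, 5, 4], total = 14
  t=3: active resources = [3, 5, 4], total = 12
  t=4: active resources = [3, 4], total = 7
  t=5: active resources = [3, 4], total = 7
  t=6: active resources = [3, 4], total = 7
  t=7: active resources = [], total = 0
  t=8: active resources = [5], total = 5
  t=9: active resources = [5], total = 5
Peak resource demand = 14

14


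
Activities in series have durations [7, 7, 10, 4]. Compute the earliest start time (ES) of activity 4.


Activity 4 starts after activities 1 through 3 complete.
Predecessor durations: [7, 7, 10]
ES = 7 + 7 + 10 = 24

24


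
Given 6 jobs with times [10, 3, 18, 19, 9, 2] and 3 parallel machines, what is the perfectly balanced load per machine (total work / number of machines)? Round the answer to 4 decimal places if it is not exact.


Total processing time = 10 + 3 + 18 + 19 + 9 + 2 = 61
Number of machines = 3
Ideal balanced load = 61 / 3 = 20.3333

20.3333


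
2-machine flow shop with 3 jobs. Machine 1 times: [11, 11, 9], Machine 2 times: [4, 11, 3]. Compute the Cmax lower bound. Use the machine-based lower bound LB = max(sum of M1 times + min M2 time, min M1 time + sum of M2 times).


LB1 = sum(M1 times) + min(M2 times) = 31 + 3 = 34
LB2 = min(M1 times) + sum(M2 times) = 9 + 18 = 27
Lower bound = max(LB1, LB2) = max(34, 27) = 34

34


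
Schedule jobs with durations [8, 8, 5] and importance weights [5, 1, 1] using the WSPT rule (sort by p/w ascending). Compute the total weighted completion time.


Compute p/w ratios and sort ascending (WSPT): [(8, 5), (5, 1), (8, 1)]
Compute weighted completion times:
  Job (p=8,w=5): C=8, w*C=5*8=40
  Job (p=5,w=1): C=13, w*C=1*13=13
  Job (p=8,w=1): C=21, w*C=1*21=21
Total weighted completion time = 74

74


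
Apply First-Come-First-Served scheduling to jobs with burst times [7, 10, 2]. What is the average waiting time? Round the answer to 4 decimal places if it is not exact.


FCFS order (as given): [7, 10, 2]
Waiting times:
  Job 1: wait = 0
  Job 2: wait = 7
  Job 3: wait = 17
Sum of waiting times = 24
Average waiting time = 24/3 = 8.0

8.0


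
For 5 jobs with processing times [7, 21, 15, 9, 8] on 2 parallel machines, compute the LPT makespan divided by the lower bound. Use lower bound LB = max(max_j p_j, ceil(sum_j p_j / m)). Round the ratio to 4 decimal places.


LPT order: [21, 15, 9, 8, 7]
Machine loads after assignment: [29, 31]
LPT makespan = 31
Lower bound = max(max_job, ceil(total/2)) = max(21, 30) = 30
Ratio = 31 / 30 = 1.0333

1.0333


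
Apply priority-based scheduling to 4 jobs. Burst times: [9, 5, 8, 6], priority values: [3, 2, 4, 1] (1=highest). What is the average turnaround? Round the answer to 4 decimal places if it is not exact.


Sort by priority (ascending = highest first):
Order: [(1, 6), (2, 5), (3, 9), (4, 8)]
Completion times:
  Priority 1, burst=6, C=6
  Priority 2, burst=5, C=11
  Priority 3, burst=9, C=20
  Priority 4, burst=8, C=28
Average turnaround = 65/4 = 16.25

16.25


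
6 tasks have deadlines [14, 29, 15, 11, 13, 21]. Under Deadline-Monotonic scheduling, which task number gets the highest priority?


Sort tasks by relative deadline (ascending):
  Task 4: deadline = 11
  Task 5: deadline = 13
  Task 1: deadline = 14
  Task 3: deadline = 15
  Task 6: deadline = 21
  Task 2: deadline = 29
Priority order (highest first): [4, 5, 1, 3, 6, 2]
Highest priority task = 4

4


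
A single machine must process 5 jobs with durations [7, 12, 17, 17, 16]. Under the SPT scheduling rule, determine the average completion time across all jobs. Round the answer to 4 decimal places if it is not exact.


Sort jobs by processing time (SPT order): [7, 12, 16, 17, 17]
Compute completion times sequentially:
  Job 1: processing = 7, completes at 7
  Job 2: processing = 12, completes at 19
  Job 3: processing = 16, completes at 35
  Job 4: processing = 17, completes at 52
  Job 5: processing = 17, completes at 69
Sum of completion times = 182
Average completion time = 182/5 = 36.4

36.4


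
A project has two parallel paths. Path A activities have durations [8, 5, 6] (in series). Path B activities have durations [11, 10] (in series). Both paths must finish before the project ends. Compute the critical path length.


Path A total = 8 + 5 + 6 = 19
Path B total = 11 + 10 = 21
Critical path = longest path = max(19, 21) = 21

21


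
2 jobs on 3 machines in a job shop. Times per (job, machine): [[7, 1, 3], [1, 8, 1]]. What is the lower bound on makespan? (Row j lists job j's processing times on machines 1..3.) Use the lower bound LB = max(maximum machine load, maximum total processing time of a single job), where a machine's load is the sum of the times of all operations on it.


Machine loads:
  Machine 1: 7 + 1 = 8
  Machine 2: 1 + 8 = 9
  Machine 3: 3 + 1 = 4
Max machine load = 9
Job totals:
  Job 1: 11
  Job 2: 10
Max job total = 11
Lower bound = max(9, 11) = 11

11


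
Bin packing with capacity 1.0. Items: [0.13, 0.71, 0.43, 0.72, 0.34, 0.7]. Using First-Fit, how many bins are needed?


Place items sequentially using First-Fit:
  Item 0.13 -> new Bin 1
  Item 0.71 -> Bin 1 (now 0.84)
  Item 0.43 -> new Bin 2
  Item 0.72 -> new Bin 3
  Item 0.34 -> Bin 2 (now 0.77)
  Item 0.7 -> new Bin 4
Total bins used = 4

4


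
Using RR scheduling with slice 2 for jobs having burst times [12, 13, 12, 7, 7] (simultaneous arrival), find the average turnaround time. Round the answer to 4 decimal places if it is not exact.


Time quantum = 2
Execution trace:
  J1 runs 2 units, time = 2
  J2 runs 2 units, time = 4
  J3 runs 2 units, time = 6
  J4 runs 2 units, time = 8
  J5 runs 2 units, time = 10
  J1 runs 2 units, time = 12
  J2 runs 2 units, time = 14
  J3 runs 2 units, time = 16
  J4 runs 2 units, time = 18
  J5 runs 2 units, time = 20
  J1 runs 2 units, time = 22
  J2 runs 2 units, time = 24
  J3 runs 2 units, time = 26
  J4 runs 2 units, time = 28
  J5 runs 2 units, time = 30
  J1 runs 2 units, time = 32
  J2 runs 2 units, time = 34
  J3 runs 2 units, time = 36
  J4 runs 1 units, time = 37
  J5 runs 1 units, time = 38
  J1 runs 2 units, time = 40
  J2 runs 2 units, time = 42
  J3 runs 2 units, time = 44
  J1 runs 2 units, time = 46
  J2 runs 2 units, time = 48
  J3 runs 2 units, time = 50
  J2 runs 1 units, time = 51
Finish times: [46, 51, 50, 37, 38]
Average turnaround = 222/5 = 44.4

44.4


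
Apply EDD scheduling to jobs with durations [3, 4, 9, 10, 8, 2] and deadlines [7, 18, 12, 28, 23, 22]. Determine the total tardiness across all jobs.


Sort by due date (EDD order): [(3, 7), (9, 12), (4, 18), (2, 22), (8, 23), (10, 28)]
Compute completion times and tardiness:
  Job 1: p=3, d=7, C=3, tardiness=max(0,3-7)=0
  Job 2: p=9, d=12, C=12, tardiness=max(0,12-12)=0
  Job 3: p=4, d=18, C=16, tardiness=max(0,16-18)=0
  Job 4: p=2, d=22, C=18, tardiness=max(0,18-22)=0
  Job 5: p=8, d=23, C=26, tardiness=max(0,26-23)=3
  Job 6: p=10, d=28, C=36, tardiness=max(0,36-28)=8
Total tardiness = 11

11


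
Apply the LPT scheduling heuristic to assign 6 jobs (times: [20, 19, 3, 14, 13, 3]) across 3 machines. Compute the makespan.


Sort jobs in decreasing order (LPT): [20, 19, 14, 13, 3, 3]
Assign each job to the least loaded machine:
  Machine 1: jobs [20, 3], load = 23
  Machine 2: jobs [19, 3], load = 22
  Machine 3: jobs [14, 13], load = 27
Makespan = max load = 27

27


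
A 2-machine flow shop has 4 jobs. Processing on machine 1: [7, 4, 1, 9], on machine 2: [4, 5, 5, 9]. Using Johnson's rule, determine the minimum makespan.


Apply Johnson's rule:
  Group 1 (a <= b): [(3, 1, 5), (2, 4, 5), (4, 9, 9)]
  Group 2 (a > b): [(1, 7, 4)]
Optimal job order: [3, 2, 4, 1]
Schedule:
  Job 3: M1 done at 1, M2 done at 6
  Job 2: M1 done at 5, M2 done at 11
  Job 4: M1 done at 14, M2 done at 23
  Job 1: M1 done at 21, M2 done at 27
Makespan = 27

27


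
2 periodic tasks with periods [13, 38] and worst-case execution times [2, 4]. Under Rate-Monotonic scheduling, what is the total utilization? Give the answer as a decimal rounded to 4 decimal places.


Compute individual utilizations (exact fractions):
  Task 1: C/T = 2/13 (approx. 0.1538)
  Task 2: C/T = 4/38 = 2/19 (approx. 0.1053)
Total utilization U = 2/13 + 2/19 = 64/247
Rounded to 4 decimal places: U = 0.2591
RM (Liu & Layland) bound for 2 tasks = 0.828427; compare with U = 64/247 (approx. 0.259109)
U <= bound, so schedulable by RM sufficient condition.

0.2591


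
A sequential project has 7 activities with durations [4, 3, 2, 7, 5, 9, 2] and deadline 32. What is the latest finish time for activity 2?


LF(activity 2) = deadline - sum of successor durations
Successors: activities 3 through 7 with durations [2, 7, 5, 9, 2]
Sum of successor durations = 25
LF = 32 - 25 = 7

7


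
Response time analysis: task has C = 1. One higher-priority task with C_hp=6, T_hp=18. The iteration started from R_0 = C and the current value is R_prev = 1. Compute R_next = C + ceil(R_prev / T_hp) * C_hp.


R_next = C + ceil(R_prev / T_hp) * C_hp
ceil(1 / 18) = ceil(0.0556) = 1
Interference = 1 * 6 = 6
R_next = 1 + 6 = 7

7


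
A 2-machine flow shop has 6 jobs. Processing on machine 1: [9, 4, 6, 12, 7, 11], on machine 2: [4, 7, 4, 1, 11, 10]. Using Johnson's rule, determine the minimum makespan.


Apply Johnson's rule:
  Group 1 (a <= b): [(2, 4, 7), (5, 7, 11)]
  Group 2 (a > b): [(6, 11, 10), (1, 9, 4), (3, 6, 4), (4, 12, 1)]
Optimal job order: [2, 5, 6, 1, 3, 4]
Schedule:
  Job 2: M1 done at 4, M2 done at 11
  Job 5: M1 done at 11, M2 done at 22
  Job 6: M1 done at 22, M2 done at 32
  Job 1: M1 done at 31, M2 done at 36
  Job 3: M1 done at 37, M2 done at 41
  Job 4: M1 done at 49, M2 done at 50
Makespan = 50

50


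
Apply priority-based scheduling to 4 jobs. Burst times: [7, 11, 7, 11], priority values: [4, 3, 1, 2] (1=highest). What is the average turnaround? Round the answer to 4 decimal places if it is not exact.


Sort by priority (ascending = highest first):
Order: [(1, 7), (2, 11), (3, 11), (4, 7)]
Completion times:
  Priority 1, burst=7, C=7
  Priority 2, burst=11, C=18
  Priority 3, burst=11, C=29
  Priority 4, burst=7, C=36
Average turnaround = 90/4 = 22.5

22.5


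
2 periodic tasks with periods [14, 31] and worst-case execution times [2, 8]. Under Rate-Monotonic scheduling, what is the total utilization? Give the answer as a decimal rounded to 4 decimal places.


Compute individual utilizations (exact fractions):
  Task 1: C/T = 2/14 = 1/7 (approx. 0.1429)
  Task 2: C/T = 8/31 (approx. 0.2581)
Total utilization U = 1/7 + 8/31 = 87/217
Rounded to 4 decimal places: U = 0.4009
RM (Liu & Layland) bound for 2 tasks = 0.828427; compare with U = 87/217 (approx. 0.400922)
U <= bound, so schedulable by RM sufficient condition.

0.4009


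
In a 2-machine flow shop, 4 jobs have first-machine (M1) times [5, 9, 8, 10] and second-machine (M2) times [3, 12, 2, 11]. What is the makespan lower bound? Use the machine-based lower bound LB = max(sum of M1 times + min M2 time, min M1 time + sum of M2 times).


LB1 = sum(M1 times) + min(M2 times) = 32 + 2 = 34
LB2 = min(M1 times) + sum(M2 times) = 5 + 28 = 33
Lower bound = max(LB1, LB2) = max(34, 33) = 34

34


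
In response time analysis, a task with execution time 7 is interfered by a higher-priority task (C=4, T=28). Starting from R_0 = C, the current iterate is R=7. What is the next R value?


R_next = C + ceil(R_prev / T_hp) * C_hp
ceil(7 / 28) = ceil(0.25) = 1
Interference = 1 * 4 = 4
R_next = 7 + 4 = 11

11


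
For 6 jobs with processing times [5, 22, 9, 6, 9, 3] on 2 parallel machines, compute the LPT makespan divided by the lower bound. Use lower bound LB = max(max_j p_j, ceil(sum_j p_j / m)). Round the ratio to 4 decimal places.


LPT order: [22, 9, 9, 6, 5, 3]
Machine loads after assignment: [27, 27]
LPT makespan = 27
Lower bound = max(max_job, ceil(total/2)) = max(22, 27) = 27
Ratio = 27 / 27 = 1.0

1.0


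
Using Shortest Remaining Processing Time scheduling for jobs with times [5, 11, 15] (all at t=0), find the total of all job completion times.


Since all jobs arrive at t=0, SRPT equals SPT ordering.
SPT order: [5, 11, 15]
Completion times:
  Job 1: p=5, C=5
  Job 2: p=11, C=16
  Job 3: p=15, C=31
Total completion time = 5 + 16 + 31 = 52

52


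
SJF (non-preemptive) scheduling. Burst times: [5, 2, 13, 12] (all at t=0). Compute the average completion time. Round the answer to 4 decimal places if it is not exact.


SJF order (ascending): [2, 5, 12, 13]
Completion times:
  Job 1: burst=2, C=2
  Job 2: burst=5, C=7
  Job 3: burst=12, C=19
  Job 4: burst=13, C=32
Average completion = 60/4 = 15.0

15.0


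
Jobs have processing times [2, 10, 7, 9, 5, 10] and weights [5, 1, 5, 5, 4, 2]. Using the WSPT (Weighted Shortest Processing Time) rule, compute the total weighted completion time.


Compute p/w ratios and sort ascending (WSPT): [(2, 5), (5, 4), (7, 5), (9, 5), (10, 2), (10, 1)]
Compute weighted completion times:
  Job (p=2,w=5): C=2, w*C=5*2=10
  Job (p=5,w=4): C=7, w*C=4*7=28
  Job (p=7,w=5): C=14, w*C=5*14=70
  Job (p=9,w=5): C=23, w*C=5*23=115
  Job (p=10,w=2): C=33, w*C=2*33=66
  Job (p=10,w=1): C=43, w*C=1*43=43
Total weighted completion time = 332

332


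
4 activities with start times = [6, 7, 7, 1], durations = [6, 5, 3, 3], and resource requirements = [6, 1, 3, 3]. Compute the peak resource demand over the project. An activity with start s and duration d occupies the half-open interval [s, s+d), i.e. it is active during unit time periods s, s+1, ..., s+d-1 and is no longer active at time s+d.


Each activity i is active on [start_i, start_i + duration_i).
Compute total resource usage per time slot:
  t=0: active resources = [], total = 0
  t=1: active resources = [3], total = 3
  t=2: active resources = [3], total = 3
  t=3: active resources = [3], total = 3
  t=4: active resources = [], total = 0
  t=5: active resources = [], total = 0
  t=6: active resources = [6], total = 6
  t=7: active resources = [6, 1, 3], total = 10
  t=8: active resources = [6, 1, 3], total = 10
  t=9: active resources = [6, 1, 3], total = 10
  t=10: active resources = [6, 1], total = 7
  t=11: active resources = [6, 1], total = 7
Peak resource demand = 10

10


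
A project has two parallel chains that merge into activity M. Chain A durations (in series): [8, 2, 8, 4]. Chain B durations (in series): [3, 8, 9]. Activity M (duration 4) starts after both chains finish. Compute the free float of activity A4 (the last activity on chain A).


ES(A4) = sum of predecessors on chain A = 18
EF(A4) = ES + duration = 18 + 4 = 22
Successor of A4 is M. ES(M) = max(sum(A), sum(B)) = max(22, 20) = 22
Free float = ES(successor) - EF(current) = 22 - 22 = 0

0


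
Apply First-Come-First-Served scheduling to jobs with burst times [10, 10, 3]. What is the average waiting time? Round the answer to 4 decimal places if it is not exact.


FCFS order (as given): [10, 10, 3]
Waiting times:
  Job 1: wait = 0
  Job 2: wait = 10
  Job 3: wait = 20
Sum of waiting times = 30
Average waiting time = 30/3 = 10.0

10.0


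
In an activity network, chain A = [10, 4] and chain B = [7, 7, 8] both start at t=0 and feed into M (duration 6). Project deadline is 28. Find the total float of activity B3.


Forward pass: ES(B3) = sum of predecessors on chain B = 14
EF = ES + duration = 14 + 8 = 22
Backward pass: LF(M) = deadline = 28; LS(M) = 28 - 6 = 22
LF(B3) = LS(M) - sum(successors on chain B) = 22 - 0 = 22
LS = LF - duration = 22 - 8 = 14
Total float = LS - ES = 14 - 14 = 0

0


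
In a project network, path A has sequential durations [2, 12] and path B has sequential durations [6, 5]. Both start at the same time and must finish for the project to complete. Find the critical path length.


Path A total = 2 + 12 = 14
Path B total = 6 + 5 = 11
Critical path = longest path = max(14, 11) = 14

14


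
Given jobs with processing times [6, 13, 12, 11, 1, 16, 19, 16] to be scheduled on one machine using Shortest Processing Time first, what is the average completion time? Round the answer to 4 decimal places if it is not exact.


Sort jobs by processing time (SPT order): [1, 6, 11, 12, 13, 16, 16, 19]
Compute completion times sequentially:
  Job 1: processing = 1, completes at 1
  Job 2: processing = 6, completes at 7
  Job 3: processing = 11, completes at 18
  Job 4: processing = 12, completes at 30
  Job 5: processing = 13, completes at 43
  Job 6: processing = 16, completes at 59
  Job 7: processing = 16, completes at 75
  Job 8: processing = 19, completes at 94
Sum of completion times = 327
Average completion time = 327/8 = 40.875

40.875


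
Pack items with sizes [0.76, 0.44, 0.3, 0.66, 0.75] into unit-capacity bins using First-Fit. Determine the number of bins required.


Place items sequentially using First-Fit:
  Item 0.76 -> new Bin 1
  Item 0.44 -> new Bin 2
  Item 0.3 -> Bin 2 (now 0.74)
  Item 0.66 -> new Bin 3
  Item 0.75 -> new Bin 4
Total bins used = 4

4


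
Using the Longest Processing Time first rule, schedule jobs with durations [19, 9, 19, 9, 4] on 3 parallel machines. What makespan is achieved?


Sort jobs in decreasing order (LPT): [19, 19, 9, 9, 4]
Assign each job to the least loaded machine:
  Machine 1: jobs [19], load = 19
  Machine 2: jobs [19], load = 19
  Machine 3: jobs [9, 9, 4], load = 22
Makespan = max load = 22

22
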